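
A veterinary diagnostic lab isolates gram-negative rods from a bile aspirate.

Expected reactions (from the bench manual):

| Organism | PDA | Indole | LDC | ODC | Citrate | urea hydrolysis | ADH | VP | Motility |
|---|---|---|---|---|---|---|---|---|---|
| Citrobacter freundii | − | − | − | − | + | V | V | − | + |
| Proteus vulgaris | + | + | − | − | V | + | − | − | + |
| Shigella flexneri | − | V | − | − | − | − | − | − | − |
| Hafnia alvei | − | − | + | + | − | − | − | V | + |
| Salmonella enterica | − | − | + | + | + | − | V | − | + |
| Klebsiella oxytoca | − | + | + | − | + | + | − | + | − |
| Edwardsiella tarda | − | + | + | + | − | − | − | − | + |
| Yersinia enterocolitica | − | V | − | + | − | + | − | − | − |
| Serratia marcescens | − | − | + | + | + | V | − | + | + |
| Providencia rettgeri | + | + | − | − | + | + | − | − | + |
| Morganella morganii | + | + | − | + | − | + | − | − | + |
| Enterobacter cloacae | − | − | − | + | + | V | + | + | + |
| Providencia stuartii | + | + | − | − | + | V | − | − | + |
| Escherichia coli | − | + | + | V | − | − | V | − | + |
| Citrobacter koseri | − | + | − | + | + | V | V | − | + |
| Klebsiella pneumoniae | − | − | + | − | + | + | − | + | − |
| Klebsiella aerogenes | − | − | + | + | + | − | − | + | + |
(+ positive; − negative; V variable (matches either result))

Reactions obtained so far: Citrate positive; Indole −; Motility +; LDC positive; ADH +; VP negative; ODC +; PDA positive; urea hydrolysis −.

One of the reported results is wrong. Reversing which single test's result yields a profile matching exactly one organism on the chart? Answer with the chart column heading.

PDA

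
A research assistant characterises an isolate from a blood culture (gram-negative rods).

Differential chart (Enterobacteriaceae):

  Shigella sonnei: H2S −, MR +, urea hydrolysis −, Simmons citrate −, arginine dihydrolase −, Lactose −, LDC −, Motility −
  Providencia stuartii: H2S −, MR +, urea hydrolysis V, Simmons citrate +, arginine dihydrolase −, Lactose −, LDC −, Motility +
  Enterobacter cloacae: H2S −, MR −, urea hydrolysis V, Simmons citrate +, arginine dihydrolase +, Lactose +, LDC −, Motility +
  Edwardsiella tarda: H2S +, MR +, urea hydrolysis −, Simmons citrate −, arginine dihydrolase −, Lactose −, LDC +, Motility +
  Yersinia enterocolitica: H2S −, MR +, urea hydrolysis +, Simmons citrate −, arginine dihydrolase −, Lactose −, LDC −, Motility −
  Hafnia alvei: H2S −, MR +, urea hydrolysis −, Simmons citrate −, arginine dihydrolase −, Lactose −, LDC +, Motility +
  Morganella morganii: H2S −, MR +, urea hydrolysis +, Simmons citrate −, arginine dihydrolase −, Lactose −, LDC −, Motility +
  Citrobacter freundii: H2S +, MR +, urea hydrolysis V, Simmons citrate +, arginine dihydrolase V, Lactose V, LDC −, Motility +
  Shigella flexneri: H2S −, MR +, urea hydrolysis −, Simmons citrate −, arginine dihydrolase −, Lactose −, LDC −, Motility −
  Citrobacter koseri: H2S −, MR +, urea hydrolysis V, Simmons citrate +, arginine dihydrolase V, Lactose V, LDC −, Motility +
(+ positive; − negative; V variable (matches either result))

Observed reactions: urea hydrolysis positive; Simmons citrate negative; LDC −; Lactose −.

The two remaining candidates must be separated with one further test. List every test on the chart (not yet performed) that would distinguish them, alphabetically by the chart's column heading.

Motility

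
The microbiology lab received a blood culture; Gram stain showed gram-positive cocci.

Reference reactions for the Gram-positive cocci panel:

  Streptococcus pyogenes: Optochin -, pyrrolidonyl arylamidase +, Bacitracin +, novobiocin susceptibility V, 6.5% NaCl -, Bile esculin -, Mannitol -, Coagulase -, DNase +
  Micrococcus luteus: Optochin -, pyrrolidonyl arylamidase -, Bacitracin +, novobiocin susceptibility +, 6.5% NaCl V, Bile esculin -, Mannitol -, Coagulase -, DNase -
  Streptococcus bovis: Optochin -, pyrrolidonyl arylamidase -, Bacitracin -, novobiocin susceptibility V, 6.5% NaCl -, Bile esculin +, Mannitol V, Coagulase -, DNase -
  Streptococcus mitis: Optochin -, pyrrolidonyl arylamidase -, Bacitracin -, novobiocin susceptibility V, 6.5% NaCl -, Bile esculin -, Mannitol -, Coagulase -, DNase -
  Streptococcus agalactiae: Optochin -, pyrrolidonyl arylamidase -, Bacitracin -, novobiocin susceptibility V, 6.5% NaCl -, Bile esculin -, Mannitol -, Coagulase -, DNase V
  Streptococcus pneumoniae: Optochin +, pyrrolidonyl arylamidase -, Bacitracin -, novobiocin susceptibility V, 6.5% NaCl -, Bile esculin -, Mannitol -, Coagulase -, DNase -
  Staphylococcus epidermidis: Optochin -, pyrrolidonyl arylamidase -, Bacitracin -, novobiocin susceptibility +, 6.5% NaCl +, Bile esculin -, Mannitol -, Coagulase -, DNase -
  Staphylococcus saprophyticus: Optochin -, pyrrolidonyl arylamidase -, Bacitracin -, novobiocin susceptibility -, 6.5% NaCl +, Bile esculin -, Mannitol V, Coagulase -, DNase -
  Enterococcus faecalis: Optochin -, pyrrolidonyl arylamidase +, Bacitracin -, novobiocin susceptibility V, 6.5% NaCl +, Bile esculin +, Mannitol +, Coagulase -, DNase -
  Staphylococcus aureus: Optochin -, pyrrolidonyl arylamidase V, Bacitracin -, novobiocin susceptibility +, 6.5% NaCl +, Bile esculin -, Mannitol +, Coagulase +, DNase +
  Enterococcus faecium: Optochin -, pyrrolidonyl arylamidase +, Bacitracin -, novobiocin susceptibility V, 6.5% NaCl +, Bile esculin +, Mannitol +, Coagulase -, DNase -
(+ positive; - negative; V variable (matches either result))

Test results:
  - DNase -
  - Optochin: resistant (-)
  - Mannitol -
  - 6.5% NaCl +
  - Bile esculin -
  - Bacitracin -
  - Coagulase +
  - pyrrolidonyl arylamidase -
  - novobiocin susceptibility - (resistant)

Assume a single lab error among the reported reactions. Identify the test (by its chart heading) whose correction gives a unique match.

As reported, no row in the chart matches all 9 reactions.
Reversing Optochin → still no organism matches.
Reversing novobiocin susceptibility → still no organism matches.
Reversing Bile esculin → still no organism matches.
Reversing Coagulase (to -) → unique match: Staphylococcus saprophyticus.
Reversing 6.5% NaCl → still no organism matches.
Reversing pyrrolidonyl arylamidase → still no organism matches.
Reversing Mannitol → still no organism matches.
Reversing DNase → still no organism matches.
Reversing Bacitracin → still no organism matches.

Coagulase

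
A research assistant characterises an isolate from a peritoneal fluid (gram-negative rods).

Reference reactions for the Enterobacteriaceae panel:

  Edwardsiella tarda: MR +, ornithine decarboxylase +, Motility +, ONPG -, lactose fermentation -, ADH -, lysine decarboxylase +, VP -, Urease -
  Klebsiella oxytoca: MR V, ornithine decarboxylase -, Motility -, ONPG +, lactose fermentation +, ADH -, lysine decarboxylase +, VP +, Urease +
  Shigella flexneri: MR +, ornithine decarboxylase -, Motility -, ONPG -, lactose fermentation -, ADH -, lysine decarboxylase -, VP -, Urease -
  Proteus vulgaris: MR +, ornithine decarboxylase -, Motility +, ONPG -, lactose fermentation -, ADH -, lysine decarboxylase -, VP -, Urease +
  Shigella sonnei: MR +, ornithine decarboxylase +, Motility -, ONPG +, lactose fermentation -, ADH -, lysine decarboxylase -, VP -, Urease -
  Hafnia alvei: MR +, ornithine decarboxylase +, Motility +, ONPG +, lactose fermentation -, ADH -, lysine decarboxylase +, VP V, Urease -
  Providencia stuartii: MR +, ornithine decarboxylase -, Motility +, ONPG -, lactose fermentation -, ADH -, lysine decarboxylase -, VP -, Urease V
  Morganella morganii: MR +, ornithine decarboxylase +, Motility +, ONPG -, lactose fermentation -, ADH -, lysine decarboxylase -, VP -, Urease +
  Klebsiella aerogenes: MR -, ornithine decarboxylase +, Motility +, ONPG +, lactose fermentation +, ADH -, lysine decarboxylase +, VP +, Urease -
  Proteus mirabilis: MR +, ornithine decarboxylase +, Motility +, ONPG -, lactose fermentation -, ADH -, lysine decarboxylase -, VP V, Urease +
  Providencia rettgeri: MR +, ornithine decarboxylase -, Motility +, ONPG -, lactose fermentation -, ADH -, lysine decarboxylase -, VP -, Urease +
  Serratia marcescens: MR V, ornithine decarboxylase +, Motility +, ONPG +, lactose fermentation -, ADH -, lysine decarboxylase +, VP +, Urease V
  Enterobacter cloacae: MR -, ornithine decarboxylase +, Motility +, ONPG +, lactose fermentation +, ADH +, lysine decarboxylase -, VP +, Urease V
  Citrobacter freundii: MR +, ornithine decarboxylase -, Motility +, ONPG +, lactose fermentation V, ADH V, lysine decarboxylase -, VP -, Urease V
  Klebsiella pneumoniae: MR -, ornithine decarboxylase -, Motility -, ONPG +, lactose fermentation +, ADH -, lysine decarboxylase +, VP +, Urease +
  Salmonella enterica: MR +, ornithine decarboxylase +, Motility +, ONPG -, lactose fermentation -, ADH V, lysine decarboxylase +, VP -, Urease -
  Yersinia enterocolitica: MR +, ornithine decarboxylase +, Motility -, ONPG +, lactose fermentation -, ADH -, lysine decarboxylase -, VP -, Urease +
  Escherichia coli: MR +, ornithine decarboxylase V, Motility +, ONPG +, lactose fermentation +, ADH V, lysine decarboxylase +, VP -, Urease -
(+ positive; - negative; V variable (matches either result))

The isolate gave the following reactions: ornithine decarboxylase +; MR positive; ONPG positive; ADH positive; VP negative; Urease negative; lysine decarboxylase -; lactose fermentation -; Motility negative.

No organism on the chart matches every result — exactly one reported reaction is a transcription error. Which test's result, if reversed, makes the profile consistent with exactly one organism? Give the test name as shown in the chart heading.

ADH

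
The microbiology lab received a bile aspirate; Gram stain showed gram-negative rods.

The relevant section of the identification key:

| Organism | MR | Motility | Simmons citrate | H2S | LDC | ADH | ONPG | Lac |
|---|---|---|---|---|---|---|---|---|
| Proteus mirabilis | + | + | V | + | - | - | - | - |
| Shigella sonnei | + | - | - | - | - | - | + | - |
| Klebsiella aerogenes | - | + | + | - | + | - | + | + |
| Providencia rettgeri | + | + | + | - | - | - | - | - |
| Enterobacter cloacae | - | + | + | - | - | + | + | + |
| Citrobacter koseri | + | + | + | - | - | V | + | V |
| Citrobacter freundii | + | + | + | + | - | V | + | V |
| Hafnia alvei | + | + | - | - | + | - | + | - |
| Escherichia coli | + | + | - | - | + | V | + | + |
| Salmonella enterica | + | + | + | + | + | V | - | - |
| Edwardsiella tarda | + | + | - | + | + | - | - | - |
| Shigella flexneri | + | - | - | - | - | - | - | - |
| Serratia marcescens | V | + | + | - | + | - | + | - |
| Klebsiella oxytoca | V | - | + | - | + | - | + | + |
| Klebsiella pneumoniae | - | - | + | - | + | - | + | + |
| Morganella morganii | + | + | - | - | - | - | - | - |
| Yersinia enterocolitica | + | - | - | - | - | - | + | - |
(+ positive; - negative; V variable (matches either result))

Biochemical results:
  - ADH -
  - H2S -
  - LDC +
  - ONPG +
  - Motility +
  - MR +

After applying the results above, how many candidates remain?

3

Motility +: excludes 5 organisms — 12 left.
LDC +: excludes 6 organisms — 6 left.
ONPG +: excludes Salmonella enterica, Edwardsiella tarda — 4 left.
H2S -: all 4 remaining candidates are consistent.
ADH -: all 4 remaining candidates are consistent.
MR +: excludes Klebsiella aerogenes — 3 left.
Still consistent: Escherichia coli, Hafnia alvei, Serratia marcescens.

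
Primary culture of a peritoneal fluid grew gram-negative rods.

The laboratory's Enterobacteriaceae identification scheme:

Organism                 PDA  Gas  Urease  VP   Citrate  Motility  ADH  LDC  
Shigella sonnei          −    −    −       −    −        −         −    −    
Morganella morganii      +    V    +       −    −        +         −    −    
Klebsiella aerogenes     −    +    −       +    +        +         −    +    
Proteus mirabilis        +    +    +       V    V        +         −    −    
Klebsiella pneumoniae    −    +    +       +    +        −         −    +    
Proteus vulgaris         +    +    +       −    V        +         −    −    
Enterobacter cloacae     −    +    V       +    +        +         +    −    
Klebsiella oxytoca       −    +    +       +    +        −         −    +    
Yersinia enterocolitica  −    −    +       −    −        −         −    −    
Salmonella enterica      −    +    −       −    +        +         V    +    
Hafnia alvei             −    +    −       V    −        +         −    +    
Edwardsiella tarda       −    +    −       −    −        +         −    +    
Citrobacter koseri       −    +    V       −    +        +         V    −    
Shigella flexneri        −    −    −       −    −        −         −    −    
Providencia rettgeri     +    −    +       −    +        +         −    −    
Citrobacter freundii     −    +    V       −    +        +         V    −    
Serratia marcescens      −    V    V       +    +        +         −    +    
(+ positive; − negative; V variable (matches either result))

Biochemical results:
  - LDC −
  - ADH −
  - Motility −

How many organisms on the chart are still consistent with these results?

3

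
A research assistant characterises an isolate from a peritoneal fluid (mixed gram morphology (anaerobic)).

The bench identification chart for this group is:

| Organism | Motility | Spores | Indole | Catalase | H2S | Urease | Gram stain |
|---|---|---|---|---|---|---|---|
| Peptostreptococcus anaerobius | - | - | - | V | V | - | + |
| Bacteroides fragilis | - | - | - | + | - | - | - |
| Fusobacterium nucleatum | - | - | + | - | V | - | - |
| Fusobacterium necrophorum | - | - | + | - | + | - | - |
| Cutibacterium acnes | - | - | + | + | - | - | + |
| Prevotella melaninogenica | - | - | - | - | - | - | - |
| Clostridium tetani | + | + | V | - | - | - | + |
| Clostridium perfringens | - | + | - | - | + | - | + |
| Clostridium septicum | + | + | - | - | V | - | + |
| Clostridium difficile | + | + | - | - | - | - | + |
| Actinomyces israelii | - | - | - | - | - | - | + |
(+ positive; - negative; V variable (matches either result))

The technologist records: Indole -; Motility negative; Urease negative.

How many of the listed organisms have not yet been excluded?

5

Indole -: excludes Fusobacterium nucleatum, Fusobacterium necrophorum, Cutibacterium acnes — 8 left.
Motility -: excludes Clostridium tetani, Clostridium septicum, Clostridium difficile — 5 left.
Urease -: all 5 remaining candidates are consistent.
Still consistent: Actinomyces israelii, Bacteroides fragilis, Clostridium perfringens, Peptostreptococcus anaerobius, Prevotella melaninogenica.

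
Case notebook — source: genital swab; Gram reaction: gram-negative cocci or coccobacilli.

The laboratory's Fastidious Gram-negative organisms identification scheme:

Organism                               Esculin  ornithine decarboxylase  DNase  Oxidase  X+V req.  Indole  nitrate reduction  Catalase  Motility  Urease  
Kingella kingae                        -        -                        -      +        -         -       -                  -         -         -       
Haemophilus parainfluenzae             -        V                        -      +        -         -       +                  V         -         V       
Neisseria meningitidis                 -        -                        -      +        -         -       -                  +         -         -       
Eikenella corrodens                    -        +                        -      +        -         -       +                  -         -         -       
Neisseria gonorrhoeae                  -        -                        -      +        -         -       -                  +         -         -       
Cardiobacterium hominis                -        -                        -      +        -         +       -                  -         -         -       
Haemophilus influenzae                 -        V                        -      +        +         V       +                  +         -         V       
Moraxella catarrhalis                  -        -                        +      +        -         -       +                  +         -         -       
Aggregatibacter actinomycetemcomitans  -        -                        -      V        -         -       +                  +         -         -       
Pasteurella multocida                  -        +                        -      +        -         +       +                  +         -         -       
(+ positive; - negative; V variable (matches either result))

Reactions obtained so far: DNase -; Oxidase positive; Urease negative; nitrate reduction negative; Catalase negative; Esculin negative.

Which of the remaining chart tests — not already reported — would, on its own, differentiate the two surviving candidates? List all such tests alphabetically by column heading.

Esculin -: all 10 remaining candidates are consistent.
Oxidase +: all 10 remaining candidates are consistent.
DNase -: excludes Moraxella catarrhalis — 9 left.
Urease -: all 9 remaining candidates are consistent.
nitrate reduction -: excludes 5 organisms — 4 left.
Catalase -: excludes Neisseria meningitidis, Neisseria gonorrhoeae — 2 left.
Two candidates remain: Cardiobacterium hominis and Kingella kingae.
  ornithine decarboxylase: - vs - — same for both, does not separate.
  X+V req.: - vs - — same for both, does not separate.
  Indole: Cardiobacterium hominis +, Kingella kingae - — discriminates.
  Motility: - vs - — same for both, does not separate.

Indole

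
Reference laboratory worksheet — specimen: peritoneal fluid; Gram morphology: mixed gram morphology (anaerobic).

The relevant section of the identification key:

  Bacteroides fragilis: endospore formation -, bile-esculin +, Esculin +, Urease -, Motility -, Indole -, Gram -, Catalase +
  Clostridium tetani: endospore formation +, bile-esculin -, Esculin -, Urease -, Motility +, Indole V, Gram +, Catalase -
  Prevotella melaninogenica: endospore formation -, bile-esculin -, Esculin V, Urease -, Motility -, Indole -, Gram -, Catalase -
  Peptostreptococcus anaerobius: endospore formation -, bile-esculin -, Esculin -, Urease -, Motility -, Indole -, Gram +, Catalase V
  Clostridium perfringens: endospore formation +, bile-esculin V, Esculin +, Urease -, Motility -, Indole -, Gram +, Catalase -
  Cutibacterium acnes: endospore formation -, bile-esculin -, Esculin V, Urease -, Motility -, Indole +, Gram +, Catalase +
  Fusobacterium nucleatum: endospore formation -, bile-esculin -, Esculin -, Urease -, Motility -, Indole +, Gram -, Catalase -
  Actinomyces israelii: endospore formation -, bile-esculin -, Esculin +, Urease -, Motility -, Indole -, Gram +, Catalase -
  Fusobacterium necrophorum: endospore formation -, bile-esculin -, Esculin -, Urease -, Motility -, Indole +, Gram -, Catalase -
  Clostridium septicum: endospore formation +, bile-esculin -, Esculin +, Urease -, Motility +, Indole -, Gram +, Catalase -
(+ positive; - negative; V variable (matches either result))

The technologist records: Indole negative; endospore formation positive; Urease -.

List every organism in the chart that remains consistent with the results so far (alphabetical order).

endospore formation +: excludes 7 organisms — 3 left.
Indole -: all 3 remaining candidates are consistent.
Urease -: all 3 remaining candidates are consistent.

Clostridium perfringens, Clostridium septicum, Clostridium tetani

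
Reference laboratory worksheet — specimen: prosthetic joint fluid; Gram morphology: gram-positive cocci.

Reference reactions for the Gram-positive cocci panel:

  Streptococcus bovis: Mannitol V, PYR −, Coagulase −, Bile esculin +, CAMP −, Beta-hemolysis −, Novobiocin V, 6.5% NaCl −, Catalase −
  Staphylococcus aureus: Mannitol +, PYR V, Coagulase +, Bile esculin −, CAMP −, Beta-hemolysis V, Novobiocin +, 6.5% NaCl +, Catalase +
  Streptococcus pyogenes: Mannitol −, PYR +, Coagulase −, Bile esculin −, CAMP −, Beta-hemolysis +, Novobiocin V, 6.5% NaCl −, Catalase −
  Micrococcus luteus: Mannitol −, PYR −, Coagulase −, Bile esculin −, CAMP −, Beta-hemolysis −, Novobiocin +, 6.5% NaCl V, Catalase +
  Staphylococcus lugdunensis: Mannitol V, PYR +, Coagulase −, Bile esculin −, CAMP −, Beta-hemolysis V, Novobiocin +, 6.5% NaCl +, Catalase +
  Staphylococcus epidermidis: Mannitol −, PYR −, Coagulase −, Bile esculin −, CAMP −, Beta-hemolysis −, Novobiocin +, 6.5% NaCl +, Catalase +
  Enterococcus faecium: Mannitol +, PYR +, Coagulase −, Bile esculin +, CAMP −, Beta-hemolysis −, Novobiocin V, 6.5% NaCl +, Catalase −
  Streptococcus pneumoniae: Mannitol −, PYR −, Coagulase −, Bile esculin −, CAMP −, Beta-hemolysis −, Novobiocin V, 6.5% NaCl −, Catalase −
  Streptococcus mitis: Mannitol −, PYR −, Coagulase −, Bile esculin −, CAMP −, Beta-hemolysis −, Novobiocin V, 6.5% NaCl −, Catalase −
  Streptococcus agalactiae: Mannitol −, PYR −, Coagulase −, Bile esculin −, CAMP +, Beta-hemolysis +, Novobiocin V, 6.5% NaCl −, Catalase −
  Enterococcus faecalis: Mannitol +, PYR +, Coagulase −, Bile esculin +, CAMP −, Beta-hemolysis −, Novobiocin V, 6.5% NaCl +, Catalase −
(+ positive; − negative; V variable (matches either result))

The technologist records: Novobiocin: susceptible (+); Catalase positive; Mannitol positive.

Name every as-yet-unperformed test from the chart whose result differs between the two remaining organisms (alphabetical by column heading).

Mannitol +: excludes 6 organisms — 5 left.
Novobiocin +: all 5 remaining candidates are consistent.
Catalase +: excludes Streptococcus bovis, Enterococcus faecium, Enterococcus faecalis — 2 left.
Two candidates remain: Staphylococcus aureus and Staphylococcus lugdunensis.
  PYR: V vs + — variable for at least one, does not separate.
  Coagulase: Staphylococcus aureus +, Staphylococcus lugdunensis − — discriminates.
  Bile esculin: − vs − — same for both, does not separate.
  CAMP: − vs − — same for both, does not separate.
  Beta-hemolysis: V vs V — variable for at least one, does not separate.
  6.5% NaCl: + vs + — same for both, does not separate.

Coagulase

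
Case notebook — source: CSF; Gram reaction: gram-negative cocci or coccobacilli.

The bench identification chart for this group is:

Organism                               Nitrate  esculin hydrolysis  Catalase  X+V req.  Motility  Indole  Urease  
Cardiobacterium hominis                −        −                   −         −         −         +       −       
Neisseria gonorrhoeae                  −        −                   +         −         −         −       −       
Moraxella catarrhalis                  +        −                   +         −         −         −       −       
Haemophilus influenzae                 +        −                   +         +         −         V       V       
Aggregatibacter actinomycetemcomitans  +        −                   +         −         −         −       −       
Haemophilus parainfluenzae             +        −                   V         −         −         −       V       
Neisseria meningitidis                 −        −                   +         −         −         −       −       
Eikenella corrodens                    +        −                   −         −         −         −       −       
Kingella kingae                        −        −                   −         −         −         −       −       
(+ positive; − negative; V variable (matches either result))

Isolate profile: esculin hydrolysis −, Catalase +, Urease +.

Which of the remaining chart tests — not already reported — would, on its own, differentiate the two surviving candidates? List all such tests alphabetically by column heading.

X+V req.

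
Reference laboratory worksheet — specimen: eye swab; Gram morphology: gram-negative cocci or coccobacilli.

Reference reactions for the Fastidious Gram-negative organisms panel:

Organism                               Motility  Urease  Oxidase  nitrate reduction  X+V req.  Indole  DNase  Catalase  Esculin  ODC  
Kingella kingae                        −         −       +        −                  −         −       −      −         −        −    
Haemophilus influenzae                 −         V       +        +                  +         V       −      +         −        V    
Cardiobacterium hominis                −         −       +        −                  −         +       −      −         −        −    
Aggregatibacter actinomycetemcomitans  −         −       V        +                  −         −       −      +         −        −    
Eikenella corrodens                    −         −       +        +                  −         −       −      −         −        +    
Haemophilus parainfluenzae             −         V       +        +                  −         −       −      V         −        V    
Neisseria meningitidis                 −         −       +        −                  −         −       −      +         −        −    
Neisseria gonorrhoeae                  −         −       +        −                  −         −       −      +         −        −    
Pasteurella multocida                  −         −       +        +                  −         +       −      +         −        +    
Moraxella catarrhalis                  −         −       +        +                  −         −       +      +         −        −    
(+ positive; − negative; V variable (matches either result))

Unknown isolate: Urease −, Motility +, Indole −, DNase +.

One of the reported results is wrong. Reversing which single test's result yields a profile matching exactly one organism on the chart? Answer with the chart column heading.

Motility

As reported, no row in the chart matches all 4 reactions.
Reversing DNase → still no organism matches.
Reversing Indole → still no organism matches.
Reversing Urease → still no organism matches.
Reversing Motility (to −) → unique match: Moraxella catarrhalis.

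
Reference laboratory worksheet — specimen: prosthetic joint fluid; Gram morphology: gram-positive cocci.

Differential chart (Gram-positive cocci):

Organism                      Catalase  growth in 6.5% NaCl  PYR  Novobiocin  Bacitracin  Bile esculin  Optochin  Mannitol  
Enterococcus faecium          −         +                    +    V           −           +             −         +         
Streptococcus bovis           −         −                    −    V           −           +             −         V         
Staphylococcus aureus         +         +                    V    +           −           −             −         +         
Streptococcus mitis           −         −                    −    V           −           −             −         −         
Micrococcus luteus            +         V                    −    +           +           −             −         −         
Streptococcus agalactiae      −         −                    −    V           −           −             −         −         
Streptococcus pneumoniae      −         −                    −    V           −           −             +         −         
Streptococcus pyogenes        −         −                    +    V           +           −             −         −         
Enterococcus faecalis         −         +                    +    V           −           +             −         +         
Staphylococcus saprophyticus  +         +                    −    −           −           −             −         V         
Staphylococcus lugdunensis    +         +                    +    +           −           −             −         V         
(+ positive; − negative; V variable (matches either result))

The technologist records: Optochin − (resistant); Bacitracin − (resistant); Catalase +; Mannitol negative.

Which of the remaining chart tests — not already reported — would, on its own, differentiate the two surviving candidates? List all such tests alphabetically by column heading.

Catalase +: excludes 7 organisms — 4 left.
Mannitol −: excludes Staphylococcus aureus — 3 left.
Optochin −: all 3 remaining candidates are consistent.
Bacitracin −: excludes Micrococcus luteus — 2 left.
Two candidates remain: Staphylococcus lugdunensis and Staphylococcus saprophyticus.
  growth in 6.5% NaCl: + vs + — same for both, does not separate.
  PYR: Staphylococcus lugdunensis +, Staphylococcus saprophyticus − — discriminates.
  Novobiocin: Staphylococcus lugdunensis +, Staphylococcus saprophyticus − — discriminates.
  Bile esculin: − vs − — same for both, does not separate.

Novobiocin, PYR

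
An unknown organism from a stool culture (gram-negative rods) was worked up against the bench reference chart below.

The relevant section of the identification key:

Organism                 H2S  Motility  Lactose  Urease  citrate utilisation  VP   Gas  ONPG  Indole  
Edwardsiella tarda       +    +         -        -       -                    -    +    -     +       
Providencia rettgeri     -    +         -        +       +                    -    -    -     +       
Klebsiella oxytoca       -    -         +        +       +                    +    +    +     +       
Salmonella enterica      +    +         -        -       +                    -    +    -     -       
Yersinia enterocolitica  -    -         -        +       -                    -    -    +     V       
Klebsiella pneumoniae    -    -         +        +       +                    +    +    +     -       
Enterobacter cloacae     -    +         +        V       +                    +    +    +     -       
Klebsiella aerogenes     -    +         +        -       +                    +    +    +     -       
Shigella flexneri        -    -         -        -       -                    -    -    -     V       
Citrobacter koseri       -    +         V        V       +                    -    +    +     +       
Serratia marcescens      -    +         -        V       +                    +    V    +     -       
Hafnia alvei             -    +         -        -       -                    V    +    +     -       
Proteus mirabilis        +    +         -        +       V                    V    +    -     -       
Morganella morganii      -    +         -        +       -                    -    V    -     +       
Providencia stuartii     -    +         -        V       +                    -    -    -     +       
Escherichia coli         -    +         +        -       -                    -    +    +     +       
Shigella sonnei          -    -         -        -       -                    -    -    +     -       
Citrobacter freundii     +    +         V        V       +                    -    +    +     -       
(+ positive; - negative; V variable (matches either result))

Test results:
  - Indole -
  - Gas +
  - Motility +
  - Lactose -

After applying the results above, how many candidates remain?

5

Gas +: excludes 5 organisms — 13 left.
Motility +: excludes Klebsiella oxytoca, Klebsiella pneumoniae — 11 left.
Indole -: excludes Edwardsiella tarda, Citrobacter koseri, Morganella morganii, Escherichia coli — 7 left.
Lactose -: excludes Enterobacter cloacae, Klebsiella aerogenes — 5 left.
Still consistent: Citrobacter freundii, Hafnia alvei, Proteus mirabilis, Salmonella enterica, Serratia marcescens.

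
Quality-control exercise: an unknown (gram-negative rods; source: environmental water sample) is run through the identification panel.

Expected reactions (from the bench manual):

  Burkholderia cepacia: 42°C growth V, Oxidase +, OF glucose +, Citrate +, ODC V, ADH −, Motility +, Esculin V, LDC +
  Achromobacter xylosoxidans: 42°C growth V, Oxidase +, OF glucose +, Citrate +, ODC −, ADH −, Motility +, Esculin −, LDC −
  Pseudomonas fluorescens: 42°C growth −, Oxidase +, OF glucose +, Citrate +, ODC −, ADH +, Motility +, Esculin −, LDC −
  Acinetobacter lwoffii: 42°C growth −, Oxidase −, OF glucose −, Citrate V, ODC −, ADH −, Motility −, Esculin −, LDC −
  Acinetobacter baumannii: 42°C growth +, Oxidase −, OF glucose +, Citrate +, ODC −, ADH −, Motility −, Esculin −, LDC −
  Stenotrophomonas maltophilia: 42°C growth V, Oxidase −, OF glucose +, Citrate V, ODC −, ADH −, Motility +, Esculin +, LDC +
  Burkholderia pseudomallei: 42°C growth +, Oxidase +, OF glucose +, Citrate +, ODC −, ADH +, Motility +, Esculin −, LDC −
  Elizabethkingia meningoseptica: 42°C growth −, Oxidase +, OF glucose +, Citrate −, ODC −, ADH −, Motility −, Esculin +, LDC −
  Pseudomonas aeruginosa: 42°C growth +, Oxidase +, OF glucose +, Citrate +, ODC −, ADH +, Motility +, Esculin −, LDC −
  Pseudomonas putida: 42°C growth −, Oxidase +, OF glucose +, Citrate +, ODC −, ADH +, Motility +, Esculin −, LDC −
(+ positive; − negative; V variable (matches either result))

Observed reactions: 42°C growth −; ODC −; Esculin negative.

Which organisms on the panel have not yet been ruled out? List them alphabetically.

Achromobacter xylosoxidans, Acinetobacter lwoffii, Burkholderia cepacia, Pseudomonas fluorescens, Pseudomonas putida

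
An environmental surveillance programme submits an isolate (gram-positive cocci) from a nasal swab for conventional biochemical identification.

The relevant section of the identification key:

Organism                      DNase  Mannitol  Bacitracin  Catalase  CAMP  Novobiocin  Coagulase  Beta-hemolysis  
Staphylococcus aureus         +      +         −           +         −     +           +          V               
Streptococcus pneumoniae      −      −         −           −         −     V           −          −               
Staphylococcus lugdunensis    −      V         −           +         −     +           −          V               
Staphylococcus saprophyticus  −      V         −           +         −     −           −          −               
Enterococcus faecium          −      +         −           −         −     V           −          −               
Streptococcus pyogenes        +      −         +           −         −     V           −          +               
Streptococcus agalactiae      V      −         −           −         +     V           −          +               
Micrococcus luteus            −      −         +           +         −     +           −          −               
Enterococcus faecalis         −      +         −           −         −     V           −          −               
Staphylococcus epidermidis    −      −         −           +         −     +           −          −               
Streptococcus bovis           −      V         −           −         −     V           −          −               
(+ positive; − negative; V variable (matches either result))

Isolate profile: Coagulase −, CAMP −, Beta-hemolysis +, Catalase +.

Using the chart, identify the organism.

Staphylococcus lugdunensis

Catalase +: excludes 6 organisms — 5 left.
Coagulase −: excludes Staphylococcus aureus — 4 left.
CAMP −: all 4 remaining candidates are consistent.
Beta-hemolysis +: excludes Staphylococcus saprophyticus, Micrococcus luteus, Staphylococcus epidermidis — 1 left.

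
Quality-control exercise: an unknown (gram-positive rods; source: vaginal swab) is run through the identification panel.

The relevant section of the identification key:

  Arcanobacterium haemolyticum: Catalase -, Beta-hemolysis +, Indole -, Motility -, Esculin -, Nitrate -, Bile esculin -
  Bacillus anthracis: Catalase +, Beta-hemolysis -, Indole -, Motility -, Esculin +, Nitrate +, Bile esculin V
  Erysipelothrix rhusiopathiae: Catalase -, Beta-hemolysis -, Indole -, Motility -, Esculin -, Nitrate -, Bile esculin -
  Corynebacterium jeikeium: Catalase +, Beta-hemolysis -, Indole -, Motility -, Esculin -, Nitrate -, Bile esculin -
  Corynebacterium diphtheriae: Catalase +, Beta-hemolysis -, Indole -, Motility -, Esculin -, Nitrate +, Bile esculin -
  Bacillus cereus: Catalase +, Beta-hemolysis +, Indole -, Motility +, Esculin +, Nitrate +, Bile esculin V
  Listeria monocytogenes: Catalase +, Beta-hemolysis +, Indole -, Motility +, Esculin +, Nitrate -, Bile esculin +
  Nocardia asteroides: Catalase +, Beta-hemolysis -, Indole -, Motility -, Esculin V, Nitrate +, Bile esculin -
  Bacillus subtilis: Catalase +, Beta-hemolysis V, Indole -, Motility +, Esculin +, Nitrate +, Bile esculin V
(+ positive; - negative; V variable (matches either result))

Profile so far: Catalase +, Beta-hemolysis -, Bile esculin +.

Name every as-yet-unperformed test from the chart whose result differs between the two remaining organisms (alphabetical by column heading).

Motility

Bile esculin +: excludes 5 organisms — 4 left.
Catalase +: all 4 remaining candidates are consistent.
Beta-hemolysis -: excludes Bacillus cereus, Listeria monocytogenes — 2 left.
Two candidates remain: Bacillus anthracis and Bacillus subtilis.
  Indole: - vs - — same for both, does not separate.
  Motility: Bacillus anthracis -, Bacillus subtilis + — discriminates.
  Esculin: + vs + — same for both, does not separate.
  Nitrate: + vs + — same for both, does not separate.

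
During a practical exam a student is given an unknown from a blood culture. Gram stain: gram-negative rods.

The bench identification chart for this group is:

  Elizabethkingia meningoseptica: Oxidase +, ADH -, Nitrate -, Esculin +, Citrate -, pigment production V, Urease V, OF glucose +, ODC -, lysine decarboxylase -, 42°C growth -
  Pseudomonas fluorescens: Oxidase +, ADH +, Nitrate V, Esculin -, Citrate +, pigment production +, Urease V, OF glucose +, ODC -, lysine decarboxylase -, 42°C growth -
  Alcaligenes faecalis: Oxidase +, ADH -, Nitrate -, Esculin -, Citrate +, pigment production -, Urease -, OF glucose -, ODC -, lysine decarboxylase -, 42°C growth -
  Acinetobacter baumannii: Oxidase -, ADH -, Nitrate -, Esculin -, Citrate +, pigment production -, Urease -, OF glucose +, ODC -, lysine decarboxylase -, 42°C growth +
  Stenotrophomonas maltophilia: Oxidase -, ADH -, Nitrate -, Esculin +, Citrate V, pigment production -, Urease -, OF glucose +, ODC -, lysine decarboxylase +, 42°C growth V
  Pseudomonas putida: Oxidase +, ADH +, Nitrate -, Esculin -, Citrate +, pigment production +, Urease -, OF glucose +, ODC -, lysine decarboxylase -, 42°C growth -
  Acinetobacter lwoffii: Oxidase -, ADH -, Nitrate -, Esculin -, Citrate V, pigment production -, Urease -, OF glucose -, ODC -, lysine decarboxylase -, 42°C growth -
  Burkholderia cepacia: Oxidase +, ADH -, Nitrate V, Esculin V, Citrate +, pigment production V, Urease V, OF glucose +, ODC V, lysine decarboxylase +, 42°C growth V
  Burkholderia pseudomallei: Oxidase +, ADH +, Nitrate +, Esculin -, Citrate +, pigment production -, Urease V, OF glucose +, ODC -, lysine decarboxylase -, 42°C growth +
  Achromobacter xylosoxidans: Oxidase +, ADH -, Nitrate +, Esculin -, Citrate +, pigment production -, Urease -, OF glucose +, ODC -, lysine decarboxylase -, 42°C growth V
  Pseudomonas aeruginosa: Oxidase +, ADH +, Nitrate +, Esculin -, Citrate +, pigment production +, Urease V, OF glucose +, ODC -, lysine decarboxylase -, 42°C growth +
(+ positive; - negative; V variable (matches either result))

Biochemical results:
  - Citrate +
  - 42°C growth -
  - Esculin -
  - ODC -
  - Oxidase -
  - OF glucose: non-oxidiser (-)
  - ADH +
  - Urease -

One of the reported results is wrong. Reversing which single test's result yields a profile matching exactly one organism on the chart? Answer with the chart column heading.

ADH

As reported, no row in the chart matches all 8 reactions.
Reversing 42°C growth → still no organism matches.
Reversing Oxidase → still no organism matches.
Reversing ADH (to -) → unique match: Acinetobacter lwoffii.
Reversing Urease → still no organism matches.
Reversing Citrate → still no organism matches.
Reversing OF glucose → still no organism matches.
Reversing Esculin → still no organism matches.
Reversing ODC → still no organism matches.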